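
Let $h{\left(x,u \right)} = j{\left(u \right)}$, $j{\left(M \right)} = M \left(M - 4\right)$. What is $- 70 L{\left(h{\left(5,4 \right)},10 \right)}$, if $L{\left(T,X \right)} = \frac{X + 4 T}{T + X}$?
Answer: $-70$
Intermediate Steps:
$j{\left(M \right)} = M \left(-4 + M\right)$
$h{\left(x,u \right)} = u \left(-4 + u\right)$
$L{\left(T,X \right)} = \frac{X + 4 T}{T + X}$
$- 70 L{\left(h{\left(5,4 \right)},10 \right)} = - 70 \frac{10 + 4 \cdot 4 \left(-4 + 4\right)}{4 \left(-4 + 4\right) + 10} = - 70 \frac{10 + 4 \cdot 4 \cdot 0}{4 \cdot 0 + 10} = - 70 \frac{10 + 4 \cdot 0}{0 + 10} = - 70 \frac{10 + 0}{10} = - 70 \cdot \frac{1}{10} \cdot 10 = \left(-70\right) 1 = -70$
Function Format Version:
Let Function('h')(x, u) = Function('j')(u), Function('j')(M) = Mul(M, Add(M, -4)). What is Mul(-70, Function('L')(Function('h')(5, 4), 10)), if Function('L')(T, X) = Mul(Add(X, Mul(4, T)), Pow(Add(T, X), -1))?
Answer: -70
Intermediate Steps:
Function('j')(M) = Mul(M, Add(-4, M))
Function('h')(x, u) = Mul(u, Add(-4, u))
Function('L')(T, X) = Mul(Pow(Add(T, X), -1), Add(X, Mul(4, T)))
Mul(-70, Function('L')(Function('h')(5, 4), 10)) = Mul(-70, Mul(Pow(Add(Mul(4, Add(-4, 4)), 10), -1), Add(10, Mul(4, Mul(4, Add(-4, 4)))))) = Mul(-70, Mul(Pow(Add(Mul(4, 0), 10), -1), Add(10, Mul(4, Mul(4, 0))))) = Mul(-70, Mul(Pow(Add(0, 10), -1), Add(10, Mul(4, 0)))) = Mul(-70, Mul(Pow(10, -1), Add(10, 0))) = Mul(-70, Mul(Rational(1, 10), 10)) = Mul(-70, 1) = -70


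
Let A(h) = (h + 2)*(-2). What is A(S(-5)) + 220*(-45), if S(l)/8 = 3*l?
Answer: -9664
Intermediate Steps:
S(l) = 24*l (S(l) = 8*(3*l) = 24*l)
A(h) = -4 - 2*h (A(h) = (2 + h)*(-2) = -4 - 2*h)
A(S(-5)) + 220*(-45) = (-4 - 48*(-5)) + 220*(-45) = (-4 - 2*(-120)) - 9900 = (-4 + 240) - 9900 = 236 - 9900 = -9664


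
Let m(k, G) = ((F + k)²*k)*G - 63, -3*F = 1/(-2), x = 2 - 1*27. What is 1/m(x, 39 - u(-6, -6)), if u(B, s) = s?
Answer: -4/2775377 ≈ -1.4412e-6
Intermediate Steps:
x = -25 (x = 2 - 27 = -25)
F = ⅙ (F = -⅓/(-2) = -⅓*(-½) = ⅙ ≈ 0.16667)
m(k, G) = -63 + G*k*(⅙ + k)² (m(k, G) = ((⅙ + k)²*k)*G - 63 = (k*(⅙ + k)²)*G - 63 = G*k*(⅙ + k)² - 63 = -63 + G*k*(⅙ + k)²)
1/m(x, 39 - u(-6, -6)) = 1/(-63 + (1/36)*(39 - 1*(-6))*(-25)*(1 + 6*(-25))²) = 1/(-63 + (1/36)*(39 + 6)*(-25)*(1 - 150)²) = 1/(-63 + (1/36)*45*(-25)*(-149)²) = 1/(-63 + (1/36)*45*(-25)*22201) = 1/(-63 - 2775125/4) = 1/(-2775377/4) = -4/2775377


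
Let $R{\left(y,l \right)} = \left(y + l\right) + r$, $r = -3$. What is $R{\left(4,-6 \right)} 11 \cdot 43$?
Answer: $-2365$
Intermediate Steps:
$R{\left(y,l \right)} = -3 + l + y$ ($R{\left(y,l \right)} = \left(y + l\right) - 3 = \left(l + y\right) - 3 = -3 + l + y$)
$R{\left(4,-6 \right)} 11 \cdot 43 = \left(-3 - 6 + 4\right) 11 \cdot 43 = \left(-5\right) 11 \cdot 43 = \left(-55\right) 43 = -2365$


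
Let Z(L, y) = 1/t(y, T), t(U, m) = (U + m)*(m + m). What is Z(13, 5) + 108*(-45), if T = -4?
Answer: -38881/8 ≈ -4860.1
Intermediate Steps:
t(U, m) = 2*m*(U + m) (t(U, m) = (U + m)*(2*m) = 2*m*(U + m))
Z(L, y) = 1/(32 - 8*y) (Z(L, y) = 1/(2*(-4)*(y - 4)) = 1/(2*(-4)*(-4 + y)) = 1/(32 - 8*y))
Z(13, 5) + 108*(-45) = -1/(-32 + 8*5) + 108*(-45) = -1/(-32 + 40) - 4860 = -1/8 - 4860 = -38881/8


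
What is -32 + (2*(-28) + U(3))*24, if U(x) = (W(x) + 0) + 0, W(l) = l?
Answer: -1304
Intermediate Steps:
U(x) = x (U(x) = (x + 0) + 0 = x + 0 = x)
-32 + (2*(-28) + U(3))*24 = -32 + (2*(-28) + 3)*24 = -32 + (-56 + 3)*24 = -32 - 53*24 = -32 - 1272 = -1304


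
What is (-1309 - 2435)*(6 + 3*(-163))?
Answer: 1808352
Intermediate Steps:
(-1309 - 2435)*(6 + 3*(-163)) = -3744*(6 - 489) = -3744*(-483) = 1808352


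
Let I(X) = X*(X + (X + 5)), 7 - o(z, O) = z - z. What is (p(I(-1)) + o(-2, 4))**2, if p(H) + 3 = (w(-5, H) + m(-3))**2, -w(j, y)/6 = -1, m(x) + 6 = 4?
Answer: 400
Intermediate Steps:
m(x) = -2 (m(x) = -6 + 4 = -2)
w(j, y) = 6 (w(j, y) = -6*(-1) = 6)
o(z, O) = 7 (o(z, O) = 7 - (z - z) = 7 - 1*0 = 7 + 0 = 7)
I(X) = X*(5 + 2*X) (I(X) = X*(X + (5 + X)) = X*(5 + 2*X))
p(H) = 13 (p(H) = -3 + (6 - 2)**2 = -3 + 4**2 = -3 + 16 = 13)
(p(I(-1)) + o(-2, 4))**2 = (13 + 7)**2 = 20**2 = 400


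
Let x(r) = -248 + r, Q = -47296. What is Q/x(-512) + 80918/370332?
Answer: 1098544997/17590770 ≈ 62.450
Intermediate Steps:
Q/x(-512) + 80918/370332 = -47296/(-248 - 512) + 80918/370332 = -47296/(-760) + 80918*(1/370332) = -47296*(-1/760) + 40459/185166 = 5912/95 + 40459/185166 = 1098544997/17590770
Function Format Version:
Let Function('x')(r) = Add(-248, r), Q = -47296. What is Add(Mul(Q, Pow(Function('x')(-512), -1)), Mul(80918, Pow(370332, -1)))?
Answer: Rational(1098544997, 17590770) ≈ 62.450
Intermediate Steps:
Add(Mul(Q, Pow(Function('x')(-512), -1)), Mul(80918, Pow(370332, -1))) = Add(Mul(-47296, Pow(Add(-248, -512), -1)), Mul(80918, Pow(370332, -1))) = Add(Mul(-47296, Pow(-760, -1)), Mul(80918, Rational(1, 370332))) = Add(Mul(-47296, Rational(-1, 760)), Rational(40459, 185166)) = Add(Rational(5912, 95), Rational(40459, 185166)) = Rational(1098544997, 17590770)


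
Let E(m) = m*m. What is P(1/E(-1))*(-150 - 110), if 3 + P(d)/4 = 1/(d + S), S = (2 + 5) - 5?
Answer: 8320/3 ≈ 2773.3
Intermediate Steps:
S = 2 (S = 7 - 5 = 2)
E(m) = m**2
P(d) = -12 + 4/(2 + d) (P(d) = -12 + 4/(d + 2) = -12 + 4/(2 + d))
P(1/E(-1))*(-150 - 110) = (4*(-5 - 3/((-1)**2))/(2 + 1/((-1)**2)))*(-150 - 110) = (4*(-5 - 3/1)/(2 + 1/1))*(-260) = (4*(-5 - 3*1)/(2 + 1))*(-260) = (4*(-5 - 3)/3)*(-260) = (4*(1/3)*(-8))*(-260) = -32/3*(-260) = 8320/3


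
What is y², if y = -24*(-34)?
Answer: 665856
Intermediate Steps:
y = 816
y² = 816² = 665856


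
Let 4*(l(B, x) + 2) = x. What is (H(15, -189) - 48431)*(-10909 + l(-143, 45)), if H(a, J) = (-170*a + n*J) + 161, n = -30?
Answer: 984247425/2 ≈ 4.9212e+8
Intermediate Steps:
l(B, x) = -2 + x/4
H(a, J) = 161 - 170*a - 30*J (H(a, J) = (-170*a - 30*J) + 161 = 161 - 170*a - 30*J)
(H(15, -189) - 48431)*(-10909 + l(-143, 45)) = ((161 - 170*15 - 30*(-189)) - 48431)*(-10909 + (-2 + (¼)*45)) = ((161 - 2550 + 5670) - 48431)*(-10909 + (-2 + 45/4)) = (3281 - 48431)*(-10909 + 37/4) = -45150*(-43599/4) = 984247425/2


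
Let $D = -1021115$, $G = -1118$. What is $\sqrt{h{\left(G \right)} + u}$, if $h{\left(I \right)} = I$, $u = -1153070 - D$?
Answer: $i \sqrt{133073} \approx 364.79 i$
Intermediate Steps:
$u = -131955$ ($u = -1153070 - -1021115 = -1153070 + 1021115 = -131955$)
$\sqrt{h{\left(G \right)} + u} = \sqrt{-1118 - 131955} = \sqrt{-133073} = i \sqrt{133073}$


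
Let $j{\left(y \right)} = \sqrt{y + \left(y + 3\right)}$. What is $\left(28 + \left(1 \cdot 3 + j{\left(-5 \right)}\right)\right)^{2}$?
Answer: $\left(31 + i \sqrt{7}\right)^{2} \approx 954.0 + 164.04 i$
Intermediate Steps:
$j{\left(y \right)} = \sqrt{3 + 2 y}$ ($j{\left(y \right)} = \sqrt{y + \left(3 + y\right)} = \sqrt{3 + 2 y}$)
$\left(28 + \left(1 \cdot 3 + j{\left(-5 \right)}\right)\right)^{2} = \left(28 + \left(1 \cdot 3 + \sqrt{3 + 2 \left(-5\right)}\right)\right)^{2} = \left(28 + \left(3 + \sqrt{3 - 10}\right)\right)^{2} = \left(28 + \left(3 + \sqrt{-7}\right)\right)^{2} = \left(28 + \left(3 + i \sqrt{7}\right)\right)^{2} = \left(31 + i \sqrt{7}\right)^{2}$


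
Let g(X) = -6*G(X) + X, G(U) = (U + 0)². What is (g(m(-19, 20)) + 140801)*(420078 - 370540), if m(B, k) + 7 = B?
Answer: 6772785822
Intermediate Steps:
m(B, k) = -7 + B
G(U) = U²
g(X) = X - 6*X² (g(X) = -6*X² + X = X - 6*X²)
(g(m(-19, 20)) + 140801)*(420078 - 370540) = ((-7 - 19)*(1 - 6*(-7 - 19)) + 140801)*(420078 - 370540) = (-26*(1 - 6*(-26)) + 140801)*49538 = (-26*(1 + 156) + 140801)*49538 = (-26*157 + 140801)*49538 = (-4082 + 140801)*49538 = 136719*49538 = 6772785822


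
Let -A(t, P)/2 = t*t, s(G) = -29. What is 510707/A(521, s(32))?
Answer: -510707/542882 ≈ -0.94073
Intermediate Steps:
A(t, P) = -2*t² (A(t, P) = -2*t*t = -2*t²)
510707/A(521, s(32)) = 510707/((-2*521²)) = 510707/((-2*271441)) = 510707/(-542882) = 510707*(-1/542882) = -510707/542882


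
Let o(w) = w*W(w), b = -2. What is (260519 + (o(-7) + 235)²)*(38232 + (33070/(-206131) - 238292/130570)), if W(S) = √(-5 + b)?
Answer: 162264773509090850244/13457262335 - 338522138385679752*I*√7/2691452467 ≈ 1.2058e+10 - 3.3277e+8*I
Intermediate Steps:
W(S) = I*√7 (W(S) = √(-5 - 2) = √(-7) = I*√7)
o(w) = I*w*√7 (o(w) = w*(I*√7) = I*w*√7)
(260519 + (o(-7) + 235)²)*(38232 + (33070/(-206131) - 238292/130570)) = (260519 + (I*(-7)*√7 + 235)²)*(38232 + (33070/(-206131) - 238292/130570)) = (260519 + (-7*I*√7 + 235)²)*(38232 + (33070*(-1/206131) - 238292*1/130570)) = (260519 + (235 - 7*I*√7)²)*(38232 + (-33070/206131 - 119146/65285)) = (260519 + (235 - 7*I*√7)²)*(38232 - 26718659076/13457262335) = (260519 + (235 - 7*I*√7)²)*(514471334932644/13457262335) = 134029557705317482236/13457262335 + 514471334932644*(235 - 7*I*√7)²/13457262335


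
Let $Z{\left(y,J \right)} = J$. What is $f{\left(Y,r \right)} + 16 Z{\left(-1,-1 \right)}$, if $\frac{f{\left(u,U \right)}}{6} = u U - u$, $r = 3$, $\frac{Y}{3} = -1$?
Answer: $-52$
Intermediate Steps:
$Y = -3$ ($Y = 3 \left(-1\right) = -3$)
$f{\left(u,U \right)} = - 6 u + 6 U u$ ($f{\left(u,U \right)} = 6 \left(u U - u\right) = 6 \left(U u - u\right) = 6 \left(- u + U u\right) = - 6 u + 6 U u$)
$f{\left(Y,r \right)} + 16 Z{\left(-1,-1 \right)} = 6 \left(-3\right) \left(-1 + 3\right) + 16 \left(-1\right) = 6 \left(-3\right) 2 - 16 = -36 - 16 = -52$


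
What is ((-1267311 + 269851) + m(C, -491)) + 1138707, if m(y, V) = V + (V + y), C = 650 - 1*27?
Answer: 140888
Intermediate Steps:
C = 623 (C = 650 - 27 = 623)
m(y, V) = y + 2*V
((-1267311 + 269851) + m(C, -491)) + 1138707 = ((-1267311 + 269851) + (623 + 2*(-491))) + 1138707 = (-997460 + (623 - 982)) + 1138707 = (-997460 - 359) + 1138707 = -997819 + 1138707 = 140888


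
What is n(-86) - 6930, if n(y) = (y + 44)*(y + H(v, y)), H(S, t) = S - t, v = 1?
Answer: -6972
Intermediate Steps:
n(y) = 44 + y (n(y) = (y + 44)*(y + (1 - y)) = (44 + y)*1 = 44 + y)
n(-86) - 6930 = (44 - 86) - 6930 = -42 - 6930 = -6972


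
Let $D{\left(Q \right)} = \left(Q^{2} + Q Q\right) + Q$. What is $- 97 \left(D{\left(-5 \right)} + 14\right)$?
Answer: $-5723$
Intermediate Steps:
$D{\left(Q \right)} = Q + 2 Q^{2}$ ($D{\left(Q \right)} = \left(Q^{2} + Q^{2}\right) + Q = 2 Q^{2} + Q = Q + 2 Q^{2}$)
$- 97 \left(D{\left(-5 \right)} + 14\right) = - 97 \left(- 5 \left(1 + 2 \left(-5\right)\right) + 14\right) = - 97 \left(- 5 \left(1 - 10\right) + 14\right) = - 97 \left(\left(-5\right) \left(-9\right) + 14\right) = - 97 \left(45 + 14\right) = \left(-97\right) 59 = -5723$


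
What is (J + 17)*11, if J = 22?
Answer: 429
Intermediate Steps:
(J + 17)*11 = (22 + 17)*11 = 39*11 = 429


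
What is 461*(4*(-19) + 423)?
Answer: 159967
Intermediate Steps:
461*(4*(-19) + 423) = 461*(-76 + 423) = 461*347 = 159967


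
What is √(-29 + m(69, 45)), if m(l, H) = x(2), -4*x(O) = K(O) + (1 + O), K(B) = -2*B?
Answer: I*√115/2 ≈ 5.3619*I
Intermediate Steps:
x(O) = -¼ + O/4 (x(O) = -(-2*O + (1 + O))/4 = -(1 - O)/4 = -¼ + O/4)
m(l, H) = ¼ (m(l, H) = -¼ + (¼)*2 = -¼ + ½ = ¼)
√(-29 + m(69, 45)) = √(-29 + ¼) = √(-115/4) = I*√115/2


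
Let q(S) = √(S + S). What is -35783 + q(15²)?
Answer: -35783 + 15*√2 ≈ -35762.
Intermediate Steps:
q(S) = √2*√S (q(S) = √(2*S) = √2*√S)
-35783 + q(15²) = -35783 + √2*√(15²) = -35783 + √2*√225 = -35783 + √2*15 = -35783 + 15*√2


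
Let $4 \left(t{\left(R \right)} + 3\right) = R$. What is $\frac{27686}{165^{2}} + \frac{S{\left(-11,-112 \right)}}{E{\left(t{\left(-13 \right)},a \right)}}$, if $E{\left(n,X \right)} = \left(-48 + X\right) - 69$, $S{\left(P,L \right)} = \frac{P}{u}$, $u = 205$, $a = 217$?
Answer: $\frac{22690541}{22324500} \approx 1.0164$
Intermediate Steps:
$t{\left(R \right)} = -3 + \frac{R}{4}$
$S{\left(P,L \right)} = \frac{P}{205}$
$E{\left(n,X \right)} = -117 + X$
$\frac{27686}{165^{2}} + \frac{S{\left(-11,-112 \right)}}{E{\left(t{\left(-13 \right)},a \right)}} = \frac{27686}{165^{2}} + \frac{\frac{1}{205} \left(-11\right)}{-117 + 217} = \frac{27686}{27225} - \frac{11}{205 \cdot 100} = 27686 \cdot \frac{1}{27225} - \frac{11}{20500} = \frac{27686}{27225} - \frac{11}{20500} = \frac{22690541}{22324500}$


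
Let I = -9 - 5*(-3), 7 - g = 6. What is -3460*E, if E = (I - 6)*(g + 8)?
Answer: 0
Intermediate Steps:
g = 1 (g = 7 - 1*6 = 7 - 6 = 1)
I = 6 (I = -9 + 15 = 6)
E = 0 (E = (6 - 6)*(1 + 8) = 0*9 = 0)
-3460*E = -3460*0 = 0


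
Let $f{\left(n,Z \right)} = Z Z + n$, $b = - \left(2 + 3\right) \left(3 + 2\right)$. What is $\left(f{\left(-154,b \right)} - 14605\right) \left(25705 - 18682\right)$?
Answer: $-99263082$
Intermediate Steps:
$b = -25$ ($b = - 5 \cdot 5 = \left(-1\right) 25 = -25$)
$f{\left(n,Z \right)} = n + Z^{2}$ ($f{\left(n,Z \right)} = Z^{2} + n = n + Z^{2}$)
$\left(f{\left(-154,b \right)} - 14605\right) \left(25705 - 18682\right) = \left(\left(-154 + \left(-25\right)^{2}\right) - 14605\right) \left(25705 - 18682\right) = \left(\left(-154 + 625\right) - 14605\right) 7023 = \left(471 - 14605\right) 7023 = \left(-14134\right) 7023 = -99263082$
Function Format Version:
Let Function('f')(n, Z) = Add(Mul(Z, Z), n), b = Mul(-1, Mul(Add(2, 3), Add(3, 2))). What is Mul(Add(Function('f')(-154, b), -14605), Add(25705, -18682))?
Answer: -99263082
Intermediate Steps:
b = -25 (b = Mul(-1, Mul(5, 5)) = Mul(-1, 25) = -25)
Function('f')(n, Z) = Add(n, Pow(Z, 2)) (Function('f')(n, Z) = Add(Pow(Z, 2), n) = Add(n, Pow(Z, 2)))
Mul(Add(Function('f')(-154, b), -14605), Add(25705, -18682)) = Mul(Add(Add(-154, Pow(-25, 2)), -14605), Add(25705, -18682)) = Mul(Add(Add(-154, 625), -14605), 7023) = Mul(Add(471, -14605), 7023) = Mul(-14134, 7023) = -99263082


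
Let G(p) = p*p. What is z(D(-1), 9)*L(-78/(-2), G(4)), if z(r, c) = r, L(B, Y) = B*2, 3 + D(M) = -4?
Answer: -546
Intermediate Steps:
D(M) = -7 (D(M) = -3 - 4 = -7)
G(p) = p²
L(B, Y) = 2*B
z(D(-1), 9)*L(-78/(-2), G(4)) = -14*(-78/(-2)) = -14*(-78*(-1)/2) = -14*(-13*(-3)) = -14*39 = -7*78 = -546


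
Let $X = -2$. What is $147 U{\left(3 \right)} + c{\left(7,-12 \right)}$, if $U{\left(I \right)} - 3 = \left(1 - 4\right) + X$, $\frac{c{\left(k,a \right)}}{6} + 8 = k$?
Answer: $-300$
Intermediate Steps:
$c{\left(k,a \right)} = -48 + 6 k$
$U{\left(I \right)} = -2$ ($U{\left(I \right)} = 3 + \left(\left(1 - 4\right) - 2\right) = 3 - 5 = -2$)
$147 U{\left(3 \right)} + c{\left(7,-12 \right)} = 147 \left(-2\right) + \left(-48 + 6 \cdot 7\right) = -294 + \left(-48 + 42\right) = -294 - 6 = -300$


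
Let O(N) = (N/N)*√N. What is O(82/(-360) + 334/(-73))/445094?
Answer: I*√23036245/974755860 ≈ 4.9239e-6*I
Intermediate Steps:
O(N) = √N (O(N) = 1*√N = √N)
O(82/(-360) + 334/(-73))/445094 = √(82/(-360) + 334/(-73))/445094 = √(82*(-1/360) + 334*(-1/73))*(1/445094) = √(-41/180 - 334/73)*(1/445094) = √(-63113/13140)*(1/445094) = (I*√23036245/2190)*(1/445094) = I*√23036245/974755860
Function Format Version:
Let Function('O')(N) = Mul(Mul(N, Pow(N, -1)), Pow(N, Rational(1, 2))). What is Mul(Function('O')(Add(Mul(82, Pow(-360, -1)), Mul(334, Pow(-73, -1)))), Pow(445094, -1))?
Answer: Mul(Rational(1, 974755860), I, Pow(23036245, Rational(1, 2))) ≈ Mul(4.9239e-6, I)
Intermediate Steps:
Function('O')(N) = Pow(N, Rational(1, 2)) (Function('O')(N) = Mul(1, Pow(N, Rational(1, 2))) = Pow(N, Rational(1, 2)))
Mul(Function('O')(Add(Mul(82, Pow(-360, -1)), Mul(334, Pow(-73, -1)))), Pow(445094, -1)) = Mul(Pow(Add(Mul(82, Pow(-360, -1)), Mul(334, Pow(-73, -1))), Rational(1, 2)), Pow(445094, -1)) = Mul(Pow(Add(Mul(82, Rational(-1, 360)), Mul(334, Rational(-1, 73))), Rational(1, 2)), Rational(1, 445094)) = Mul(Pow(Add(Rational(-41, 180), Rational(-334, 73)), Rational(1, 2)), Rational(1, 445094)) = Mul(Pow(Rational(-63113, 13140), Rational(1, 2)), Rational(1, 445094)) = Mul(Mul(Rational(1, 2190), I, Pow(23036245, Rational(1, 2))), Rational(1, 445094)) = Mul(Rational(1, 974755860), I, Pow(23036245, Rational(1, 2)))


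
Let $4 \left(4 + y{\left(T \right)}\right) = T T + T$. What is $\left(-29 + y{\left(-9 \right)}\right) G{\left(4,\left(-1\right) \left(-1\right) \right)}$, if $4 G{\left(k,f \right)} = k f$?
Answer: $-15$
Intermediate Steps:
$y{\left(T \right)} = -4 + \frac{T}{4} + \frac{T^{2}}{4}$ ($y{\left(T \right)} = -4 + \frac{T T + T}{4} = -4 + \frac{T^{2} + T}{4} = -4 + \frac{T + T^{2}}{4} = -4 + \left(\frac{T}{4} + \frac{T^{2}}{4}\right) = -4 + \frac{T}{4} + \frac{T^{2}}{4}$)
$G{\left(k,f \right)} = \frac{f k}{4}$ ($G{\left(k,f \right)} = \frac{k f}{4} = \frac{f k}{4}$)
$\left(-29 + y{\left(-9 \right)}\right) G{\left(4,\left(-1\right) \left(-1\right) \right)} = \left(-29 + \left(-4 + \frac{1}{4} \left(-9\right) + \frac{\left(-9\right)^{2}}{4}\right)\right) \frac{1}{4} \left(\left(-1\right) \left(-1\right)\right) 4 = \left(-29 - -14\right) \frac{1}{4} \cdot 1 \cdot 4 = \left(-29 - -14\right) 1 = \left(-29 + 14\right) 1 = \left(-15\right) 1 = -15$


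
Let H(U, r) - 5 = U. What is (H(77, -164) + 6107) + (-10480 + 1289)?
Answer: -3002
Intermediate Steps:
H(U, r) = 5 + U
(H(77, -164) + 6107) + (-10480 + 1289) = ((5 + 77) + 6107) + (-10480 + 1289) = (82 + 6107) - 9191 = 6189 - 9191 = -3002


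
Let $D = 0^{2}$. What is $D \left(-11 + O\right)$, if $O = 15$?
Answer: $0$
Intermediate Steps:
$D = 0$
$D \left(-11 + O\right) = 0 \left(-11 + 15\right) = 0 \cdot 4 = 0$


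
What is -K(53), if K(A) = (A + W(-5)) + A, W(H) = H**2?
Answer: -131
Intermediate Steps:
K(A) = 25 + 2*A (K(A) = (A + (-5)**2) + A = (A + 25) + A = (25 + A) + A = 25 + 2*A)
-K(53) = -(25 + 2*53) = -(25 + 106) = -1*131 = -131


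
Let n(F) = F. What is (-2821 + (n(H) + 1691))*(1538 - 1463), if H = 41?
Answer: -81675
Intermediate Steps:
(-2821 + (n(H) + 1691))*(1538 - 1463) = (-2821 + (41 + 1691))*(1538 - 1463) = (-2821 + 1732)*75 = -1089*75 = -81675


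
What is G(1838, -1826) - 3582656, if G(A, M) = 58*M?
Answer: -3688564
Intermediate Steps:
G(1838, -1826) - 3582656 = 58*(-1826) - 3582656 = -105908 - 3582656 = -3688564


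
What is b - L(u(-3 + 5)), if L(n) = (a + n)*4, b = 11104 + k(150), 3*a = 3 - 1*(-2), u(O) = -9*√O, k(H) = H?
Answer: 33742/3 + 36*√2 ≈ 11298.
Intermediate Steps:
a = 5/3 (a = (3 - 1*(-2))/3 = (3 + 2)/3 = (⅓)*5 = 5/3 ≈ 1.6667)
b = 11254 (b = 11104 + 150 = 11254)
L(n) = 20/3 + 4*n (L(n) = (5/3 + n)*4 = 20/3 + 4*n)
b - L(u(-3 + 5)) = 11254 - (20/3 + 4*(-9*√(-3 + 5))) = 11254 - (20/3 + 4*(-9*√2)) = 11254 - (20/3 - 36*√2) = 11254 + (-20/3 + 36*√2) = 33742/3 + 36*√2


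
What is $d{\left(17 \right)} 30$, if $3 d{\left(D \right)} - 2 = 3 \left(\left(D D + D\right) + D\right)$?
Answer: $9710$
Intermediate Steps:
$d{\left(D \right)} = \frac{2}{3} + D^{2} + 2 D$ ($d{\left(D \right)} = \frac{2}{3} + \frac{3 \left(\left(D D + D\right) + D\right)}{3} = \frac{2}{3} + \frac{3 \left(\left(D^{2} + D\right) + D\right)}{3} = \frac{2}{3} + \frac{3 \left(\left(D + D^{2}\right) + D\right)}{3} = \frac{2}{3} + \frac{3 \left(D^{2} + 2 D\right)}{3} = \frac{2}{3} + \frac{3 D^{2} + 6 D}{3} = \frac{2}{3} + \left(D^{2} + 2 D\right) = \frac{2}{3} + D^{2} + 2 D$)
$d{\left(17 \right)} 30 = \left(\frac{2}{3} + 17^{2} + 2 \cdot 17\right) 30 = \left(\frac{2}{3} + 289 + 34\right) 30 = \frac{971}{3} \cdot 30 = 9710$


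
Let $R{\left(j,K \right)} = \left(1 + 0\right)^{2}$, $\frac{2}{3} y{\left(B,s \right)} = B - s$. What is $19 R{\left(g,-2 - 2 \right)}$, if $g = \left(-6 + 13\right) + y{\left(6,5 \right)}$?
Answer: $19$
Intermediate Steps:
$y{\left(B,s \right)} = - \frac{3 s}{2} + \frac{3 B}{2}$ ($y{\left(B,s \right)} = \frac{3 \left(B - s\right)}{2} = - \frac{3 s}{2} + \frac{3 B}{2}$)
$g = \frac{17}{2}$ ($g = \left(-6 + 13\right) + \left(\left(- \frac{3}{2}\right) 5 + \frac{3}{2} \cdot 6\right) = 7 + \left(- \frac{15}{2} + 9\right) = 7 + \frac{3}{2} = \frac{17}{2} \approx 8.5$)
$R{\left(j,K \right)} = 1$ ($R{\left(j,K \right)} = 1^{2} = 1$)
$19 R{\left(g,-2 - 2 \right)} = 19 \cdot 1 = 19$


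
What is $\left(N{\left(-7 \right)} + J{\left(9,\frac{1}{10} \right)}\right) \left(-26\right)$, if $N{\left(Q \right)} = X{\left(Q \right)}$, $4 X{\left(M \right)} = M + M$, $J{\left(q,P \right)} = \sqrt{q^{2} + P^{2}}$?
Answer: $91 - \frac{13 \sqrt{8101}}{5} \approx -143.01$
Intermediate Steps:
$J{\left(q,P \right)} = \sqrt{P^{2} + q^{2}}$
$X{\left(M \right)} = \frac{M}{2}$ ($X{\left(M \right)} = \frac{M + M}{4} = \frac{2 M}{4} = \frac{M}{2}$)
$N{\left(Q \right)} = \frac{Q}{2}$
$\left(N{\left(-7 \right)} + J{\left(9,\frac{1}{10} \right)}\right) \left(-26\right) = \left(\frac{1}{2} \left(-7\right) + \sqrt{\left(\frac{1}{10}\right)^{2} + 9^{2}}\right) \left(-26\right) = \left(- \frac{7}{2} + \sqrt{\left(\frac{1}{10}\right)^{2} + 81}\right) \left(-26\right) = \left(- \frac{7}{2} + \sqrt{\frac{1}{100} + 81}\right) \left(-26\right) = \left(- \frac{7}{2} + \sqrt{\frac{8101}{100}}\right) \left(-26\right) = \left(- \frac{7}{2} + \frac{\sqrt{8101}}{10}\right) \left(-26\right) = 91 - \frac{13 \sqrt{8101}}{5}$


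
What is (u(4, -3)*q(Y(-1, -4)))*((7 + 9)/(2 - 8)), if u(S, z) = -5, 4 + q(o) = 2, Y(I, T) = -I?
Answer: -80/3 ≈ -26.667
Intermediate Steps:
q(o) = -2 (q(o) = -4 + 2 = -2)
(u(4, -3)*q(Y(-1, -4)))*((7 + 9)/(2 - 8)) = (-5*(-2))*((7 + 9)/(2 - 8)) = 10*(16/(-6)) = 10*(16*(-⅙)) = 10*(-8/3) = -80/3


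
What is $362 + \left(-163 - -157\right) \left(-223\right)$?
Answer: $1700$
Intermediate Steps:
$362 + \left(-163 - -157\right) \left(-223\right) = 362 + \left(-163 + 157\right) \left(-223\right) = 362 - -1338 = 362 + 1338 = 1700$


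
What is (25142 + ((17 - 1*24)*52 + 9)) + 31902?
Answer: 56689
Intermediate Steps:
(25142 + ((17 - 1*24)*52 + 9)) + 31902 = (25142 + ((17 - 24)*52 + 9)) + 31902 = (25142 + (-7*52 + 9)) + 31902 = (25142 + (-364 + 9)) + 31902 = (25142 - 355) + 31902 = 24787 + 31902 = 56689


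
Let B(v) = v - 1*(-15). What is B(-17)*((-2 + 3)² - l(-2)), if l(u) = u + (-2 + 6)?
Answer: 2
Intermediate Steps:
l(u) = 4 + u (l(u) = u + 4 = 4 + u)
B(v) = 15 + v (B(v) = v + 15 = 15 + v)
B(-17)*((-2 + 3)² - l(-2)) = (15 - 17)*((-2 + 3)² - (4 - 2)) = -2*(1² - 1*2) = -2*(1 - 2) = -2*(-1) = 2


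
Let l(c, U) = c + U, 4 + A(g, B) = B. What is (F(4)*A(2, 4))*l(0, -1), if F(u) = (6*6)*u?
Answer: 0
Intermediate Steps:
A(g, B) = -4 + B
l(c, U) = U + c
F(u) = 36*u
(F(4)*A(2, 4))*l(0, -1) = ((36*4)*(-4 + 4))*(-1 + 0) = (144*0)*(-1) = 0*(-1) = 0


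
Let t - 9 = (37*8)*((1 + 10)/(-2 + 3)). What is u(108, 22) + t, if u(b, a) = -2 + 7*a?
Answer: 3417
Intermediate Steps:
t = 3265 (t = 9 + (37*8)*((1 + 10)/(-2 + 3)) = 9 + 296*(11/1) = 9 + 296*(11*1) = 9 + 296*11 = 9 + 3256 = 3265)
u(108, 22) + t = (-2 + 7*22) + 3265 = (-2 + 154) + 3265 = 152 + 3265 = 3417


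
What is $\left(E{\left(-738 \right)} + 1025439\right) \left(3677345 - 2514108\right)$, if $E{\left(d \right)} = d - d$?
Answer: $1192828586043$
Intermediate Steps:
$E{\left(d \right)} = 0$
$\left(E{\left(-738 \right)} + 1025439\right) \left(3677345 - 2514108\right) = \left(0 + 1025439\right) \left(3677345 - 2514108\right) = 1025439 \left(3677345 - 2514108\right) = 1025439 \cdot 1163237 = 1192828586043$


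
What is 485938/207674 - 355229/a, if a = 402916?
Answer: 61010183931/41837588692 ≈ 1.4583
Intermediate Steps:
485938/207674 - 355229/a = 485938/207674 - 355229/402916 = 485938*(1/207674) - 355229*1/402916 = 242969/103837 - 355229/402916 = 61010183931/41837588692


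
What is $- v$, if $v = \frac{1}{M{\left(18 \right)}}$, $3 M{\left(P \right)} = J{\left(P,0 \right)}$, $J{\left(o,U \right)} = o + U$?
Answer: $- \frac{1}{6} \approx -0.16667$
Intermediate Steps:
$J{\left(o,U \right)} = U + o$
$M{\left(P \right)} = \frac{P}{3}$ ($M{\left(P \right)} = \frac{0 + P}{3} = \frac{P}{3}$)
$v = \frac{1}{6}$ ($v = \frac{1}{\frac{1}{3} \cdot 18} = \frac{1}{6} \approx 0.16667$)
$- v = \left(-1\right) \frac{1}{6} = - \frac{1}{6}$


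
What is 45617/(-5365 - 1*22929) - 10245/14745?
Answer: -64166313/27813002 ≈ -2.3071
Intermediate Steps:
45617/(-5365 - 1*22929) - 10245/14745 = 45617/(-5365 - 22929) - 10245*1/14745 = 45617/(-28294) - 683/983 = 45617*(-1/28294) - 683/983 = -45617/28294 - 683/983 = -64166313/27813002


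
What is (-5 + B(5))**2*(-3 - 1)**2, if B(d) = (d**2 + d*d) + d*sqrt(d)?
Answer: 34400 + 7200*sqrt(5) ≈ 50500.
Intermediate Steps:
B(d) = d**(3/2) + 2*d**2 (B(d) = (d**2 + d**2) + d**(3/2) = 2*d**2 + d**(3/2) = d**(3/2) + 2*d**2)
(-5 + B(5))**2*(-3 - 1)**2 = (-5 + (5**(3/2) + 2*5**2))**2*(-3 - 1)**2 = (-5 + (5*sqrt(5) + 2*25))**2*(-4)**2 = (-5 + (5*sqrt(5) + 50))**2*16 = (-5 + (50 + 5*sqrt(5)))**2*16 = (45 + 5*sqrt(5))**2*16 = 16*(45 + 5*sqrt(5))**2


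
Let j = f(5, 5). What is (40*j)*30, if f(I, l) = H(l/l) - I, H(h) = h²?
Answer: -4800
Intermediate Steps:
f(I, l) = 1 - I (f(I, l) = (l/l)² - I = 1² - I = 1 - I)
j = -4 (j = 1 - 1*5 = 1 - 5 = -4)
(40*j)*30 = (40*(-4))*30 = -160*30 = -4800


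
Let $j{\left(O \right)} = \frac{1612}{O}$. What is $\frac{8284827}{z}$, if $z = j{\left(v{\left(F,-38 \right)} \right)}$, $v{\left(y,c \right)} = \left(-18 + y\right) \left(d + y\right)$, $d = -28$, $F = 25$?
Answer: $- \frac{173981367}{1612} \approx -1.0793 \cdot 10^{5}$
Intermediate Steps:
$v{\left(y,c \right)} = \left(-28 + y\right) \left(-18 + y\right)$ ($v{\left(y,c \right)} = \left(-18 + y\right) \left(-28 + y\right) = \left(-28 + y\right) \left(-18 + y\right)$)
$z = - \frac{1612}{21}$ ($z = \frac{1612}{504 + 25^{2} - 1150} = \frac{1612}{504 + 625 - 1150} = \frac{1612}{-21} = 1612 \left(- \frac{1}{21}\right) = - \frac{1612}{21} \approx -76.762$)
$\frac{8284827}{z} = \frac{8284827}{- \frac{1612}{21}} = 8284827 \left(- \frac{21}{1612}\right) = - \frac{173981367}{1612}$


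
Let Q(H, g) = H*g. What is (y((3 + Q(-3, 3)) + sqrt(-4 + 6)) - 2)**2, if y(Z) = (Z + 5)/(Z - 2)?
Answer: (15 - sqrt(2))**2/(8 - sqrt(2))**2 ≈ 4.2555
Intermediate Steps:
y(Z) = (5 + Z)/(-2 + Z)
(y((3 + Q(-3, 3)) + sqrt(-4 + 6)) - 2)**2 = ((5 + ((3 - 3*3) + sqrt(-4 + 6)))/(-2 + ((3 - 3*3) + sqrt(-4 + 6))) - 2)**2 = ((5 + ((3 - 9) + sqrt(2)))/(-2 + ((3 - 9) + sqrt(2))) - 2)**2 = ((5 + (-6 + sqrt(2)))/(-2 + (-6 + sqrt(2))) - 2)**2 = ((-1 + sqrt(2))/(-8 + sqrt(2)) - 2)**2 = (-2 + (-1 + sqrt(2))/(-8 + sqrt(2)))**2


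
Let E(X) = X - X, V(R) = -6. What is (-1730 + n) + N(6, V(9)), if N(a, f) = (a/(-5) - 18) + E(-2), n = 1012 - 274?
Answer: -5056/5 ≈ -1011.2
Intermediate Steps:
n = 738
E(X) = 0
N(a, f) = -18 - a/5 (N(a, f) = (a/(-5) - 18) + 0 = (a*(-⅕) - 18) + 0 = (-a/5 - 18) + 0 = (-18 - a/5) + 0 = -18 - a/5)
(-1730 + n) + N(6, V(9)) = (-1730 + 738) + (-18 - ⅕*6) = -992 + (-18 - 6/5) = -992 - 96/5 = -5056/5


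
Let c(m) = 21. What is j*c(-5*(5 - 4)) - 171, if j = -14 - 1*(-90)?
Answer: 1425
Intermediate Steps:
j = 76 (j = -14 + 90 = 76)
j*c(-5*(5 - 4)) - 171 = 76*21 - 171 = 1596 - 171 = 1425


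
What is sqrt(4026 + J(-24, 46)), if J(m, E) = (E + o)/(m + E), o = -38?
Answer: sqrt(487190)/11 ≈ 63.454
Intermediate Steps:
J(m, E) = (-38 + E)/(E + m) (J(m, E) = (E - 38)/(m + E) = (-38 + E)/(E + m))
sqrt(4026 + J(-24, 46)) = sqrt(4026 + (-38 + 46)/(46 - 24)) = sqrt(4026 + 8/22) = sqrt(4026 + (1/22)*8) = sqrt(4026 + 4/11) = sqrt(44290/11) = sqrt(487190)/11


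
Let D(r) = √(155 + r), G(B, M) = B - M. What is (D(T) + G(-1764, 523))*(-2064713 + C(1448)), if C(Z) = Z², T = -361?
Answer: -73163417 + 31991*I*√206 ≈ -7.3163e+7 + 4.5916e+5*I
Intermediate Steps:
(D(T) + G(-1764, 523))*(-2064713 + C(1448)) = (√(155 - 361) + (-1764 - 1*523))*(-2064713 + 1448²) = (√(-206) + (-1764 - 523))*(-2064713 + 2096704) = (I*√206 - 2287)*31991 = (-2287 + I*√206)*31991 = -73163417 + 31991*I*√206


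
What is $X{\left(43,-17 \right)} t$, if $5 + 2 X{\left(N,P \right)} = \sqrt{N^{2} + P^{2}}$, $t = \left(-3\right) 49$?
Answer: $\frac{735}{2} - \frac{147 \sqrt{2138}}{2} \approx -3031.0$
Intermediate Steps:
$t = -147$
$X{\left(N,P \right)} = - \frac{5}{2} + \frac{\sqrt{N^{2} + P^{2}}}{2}$
$X{\left(43,-17 \right)} t = \left(- \frac{5}{2} + \frac{\sqrt{43^{2} + \left(-17\right)^{2}}}{2}\right) \left(-147\right) = \left(- \frac{5}{2} + \frac{\sqrt{1849 + 289}}{2}\right) \left(-147\right) = \left(- \frac{5}{2} + \frac{\sqrt{2138}}{2}\right) \left(-147\right) = \frac{735}{2} - \frac{147 \sqrt{2138}}{2}$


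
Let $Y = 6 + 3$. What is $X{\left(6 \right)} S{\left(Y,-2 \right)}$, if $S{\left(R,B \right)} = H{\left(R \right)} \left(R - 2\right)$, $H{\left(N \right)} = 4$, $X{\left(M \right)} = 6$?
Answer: $168$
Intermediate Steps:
$Y = 9$
$S{\left(R,B \right)} = -8 + 4 R$ ($S{\left(R,B \right)} = 4 \left(R - 2\right) = 4 \left(-2 + R\right) = -8 + 4 R$)
$X{\left(6 \right)} S{\left(Y,-2 \right)} = 6 \left(-8 + 4 \cdot 9\right) = 6 \left(-8 + 36\right) = 6 \cdot 28 = 168$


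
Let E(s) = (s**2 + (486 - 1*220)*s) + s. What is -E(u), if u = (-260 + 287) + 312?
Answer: -205434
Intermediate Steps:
u = 339 (u = 27 + 312 = 339)
E(s) = s**2 + 267*s (E(s) = (s**2 + (486 - 220)*s) + s = (s**2 + 266*s) + s = s**2 + 267*s)
-E(u) = -339*(267 + 339) = -339*606 = -1*205434 = -205434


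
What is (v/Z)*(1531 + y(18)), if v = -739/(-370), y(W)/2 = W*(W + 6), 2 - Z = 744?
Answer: -353981/54908 ≈ -6.4468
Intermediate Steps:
Z = -742 (Z = 2 - 1*744 = 2 - 744 = -742)
y(W) = 2*W*(6 + W) (y(W) = 2*(W*(W + 6)) = 2*(W*(6 + W)) = 2*W*(6 + W))
v = 739/370 (v = -739*(-1/370) = 739/370 ≈ 1.9973)
(v/Z)*(1531 + y(18)) = ((739/370)/(-742))*(1531 + 2*18*(6 + 18)) = ((739/370)*(-1/742))*(1531 + 2*18*24) = -739*(1531 + 864)/274540 = -739/274540*2395 = -353981/54908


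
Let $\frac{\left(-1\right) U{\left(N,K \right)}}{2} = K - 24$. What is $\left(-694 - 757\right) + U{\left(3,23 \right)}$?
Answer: $-1449$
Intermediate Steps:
$U{\left(N,K \right)} = 48 - 2 K$ ($U{\left(N,K \right)} = - 2 \left(K - 24\right) = - 2 \left(-24 + K\right) = 48 - 2 K$)
$\left(-694 - 757\right) + U{\left(3,23 \right)} = \left(-694 - 757\right) + \left(48 - 46\right) = -1451 + \left(48 - 46\right) = -1451 + 2 = -1449$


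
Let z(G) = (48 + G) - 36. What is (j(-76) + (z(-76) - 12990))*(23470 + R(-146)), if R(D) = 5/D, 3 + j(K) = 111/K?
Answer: -3400720070445/11096 ≈ -3.0648e+8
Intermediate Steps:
j(K) = -3 + 111/K
z(G) = 12 + G
(j(-76) + (z(-76) - 12990))*(23470 + R(-146)) = ((-3 + 111/(-76)) + ((12 - 76) - 12990))*(23470 + 5/(-146)) = ((-3 + 111*(-1/76)) + (-64 - 12990))*(23470 + 5*(-1/146)) = ((-3 - 111/76) - 13054)*(23470 - 5/146) = (-339/76 - 13054)*(3426615/146) = -992443/76*3426615/146 = -3400720070445/11096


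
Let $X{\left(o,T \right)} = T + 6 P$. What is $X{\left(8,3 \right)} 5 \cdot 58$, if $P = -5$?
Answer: $-7830$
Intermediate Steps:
$X{\left(o,T \right)} = -30 + T$ ($X{\left(o,T \right)} = T + 6 \left(-5\right) = T - 30 = -30 + T$)
$X{\left(8,3 \right)} 5 \cdot 58 = \left(-30 + 3\right) 5 \cdot 58 = \left(-27\right) 5 \cdot 58 = \left(-135\right) 58 = -7830$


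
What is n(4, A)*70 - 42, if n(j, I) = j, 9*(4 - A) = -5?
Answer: 238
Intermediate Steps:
A = 41/9 (A = 4 - ⅑*(-5) = 4 + 5/9 = 41/9 ≈ 4.5556)
n(4, A)*70 - 42 = 4*70 - 42 = 280 - 42 = 238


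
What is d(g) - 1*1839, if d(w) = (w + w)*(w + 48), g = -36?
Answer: -2703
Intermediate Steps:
d(w) = 2*w*(48 + w) (d(w) = (2*w)*(48 + w) = 2*w*(48 + w))
d(g) - 1*1839 = 2*(-36)*(48 - 36) - 1*1839 = 2*(-36)*12 - 1839 = -864 - 1839 = -2703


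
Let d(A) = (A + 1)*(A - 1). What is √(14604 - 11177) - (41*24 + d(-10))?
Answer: -1083 + √3427 ≈ -1024.5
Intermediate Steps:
d(A) = (1 + A)*(-1 + A)
√(14604 - 11177) - (41*24 + d(-10)) = √(14604 - 11177) - (41*24 + (-1 + (-10)²)) = √3427 - (984 + (-1 + 100)) = √3427 - (984 + 99) = √3427 - 1*1083 = √3427 - 1083 = -1083 + √3427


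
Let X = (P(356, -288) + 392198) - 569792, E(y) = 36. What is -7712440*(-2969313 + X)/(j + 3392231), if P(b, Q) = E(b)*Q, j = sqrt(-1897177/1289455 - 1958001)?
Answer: 106511332605322766094105000/14838059276771004887 - 48700588002000*I*sqrt(813889836698378890)/14838059276771004887 ≈ 7.1783e+6 - 2961.0*I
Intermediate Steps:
j = 2*I*sqrt(813889836698378890)/1289455 (j = sqrt(-1897177*1/1289455 - 1958001) = sqrt(-1897177/1289455 - 1958001) = sqrt(-2524756076632/1289455) = 2*I*sqrt(813889836698378890)/1289455 ≈ 1399.3*I)
P(b, Q) = 36*Q
X = -187962 (X = (36*(-288) + 392198) - 569792 = (-10368 + 392198) - 569792 = 381830 - 569792 = -187962)
-7712440*(-2969313 + X)/(j + 3392231) = -7712440*(-2969313 - 187962)/(2*I*sqrt(813889836698378890)/1289455 + 3392231) = -7712440*(-3157275/(3392231 + 2*I*sqrt(813889836698378890)/1289455)) = -7712440/(-3392231/3157275 - 2*I*sqrt(813889836698378890)/4071164035125)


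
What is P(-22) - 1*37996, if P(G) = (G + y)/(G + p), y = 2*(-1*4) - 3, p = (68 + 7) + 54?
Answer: -4065605/107 ≈ -37996.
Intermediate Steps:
p = 129 (p = 75 + 54 = 129)
y = -11 (y = 2*(-4) - 3 = -8 - 3 = -11)
P(G) = (-11 + G)/(129 + G) (P(G) = (G - 11)/(G + 129) = (-11 + G)/(129 + G))
P(-22) - 1*37996 = (-11 - 22)/(129 - 22) - 1*37996 = -33/107 - 37996 = -4065605/107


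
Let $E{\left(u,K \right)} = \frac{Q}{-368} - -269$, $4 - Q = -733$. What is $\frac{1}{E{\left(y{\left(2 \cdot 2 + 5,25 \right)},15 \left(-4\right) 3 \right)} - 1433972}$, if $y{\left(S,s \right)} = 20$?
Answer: $- \frac{368}{527603441} \approx -6.9749 \cdot 10^{-7}$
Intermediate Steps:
$Q = 737$ ($Q = 4 - -733 = 4 + 733 = 737$)
$E{\left(u,K \right)} = \frac{98255}{368}$ ($E{\left(u,K \right)} = \frac{737}{-368} - -269 = 737 \left(- \frac{1}{368}\right) + 269 = - \frac{737}{368} + 269 = \frac{98255}{368}$)
$\frac{1}{E{\left(y{\left(2 \cdot 2 + 5,25 \right)},15 \left(-4\right) 3 \right)} - 1433972} = \frac{1}{\frac{98255}{368} - 1433972} = \frac{1}{- \frac{527603441}{368}} = - \frac{368}{527603441}$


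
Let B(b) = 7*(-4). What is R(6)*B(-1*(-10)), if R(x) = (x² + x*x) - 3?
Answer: -1932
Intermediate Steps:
R(x) = -3 + 2*x² (R(x) = (x² + x²) - 3 = 2*x² - 3 = -3 + 2*x²)
B(b) = -28
R(6)*B(-1*(-10)) = (-3 + 2*6²)*(-28) = (-3 + 2*36)*(-28) = (-3 + 72)*(-28) = 69*(-28) = -1932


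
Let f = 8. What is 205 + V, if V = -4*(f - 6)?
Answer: 197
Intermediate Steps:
V = -8 (V = -4*(8 - 6) = -4*2 = -8)
205 + V = 205 - 8 = 197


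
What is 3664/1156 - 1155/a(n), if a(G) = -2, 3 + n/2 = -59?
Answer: 335627/578 ≈ 580.67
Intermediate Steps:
n = -124 (n = -6 + 2*(-59) = -6 - 118 = -124)
3664/1156 - 1155/a(n) = 3664/1156 - 1155/(-2) = 3664*(1/1156) - 1155*(-½) = 916/289 + 1155/2 = 335627/578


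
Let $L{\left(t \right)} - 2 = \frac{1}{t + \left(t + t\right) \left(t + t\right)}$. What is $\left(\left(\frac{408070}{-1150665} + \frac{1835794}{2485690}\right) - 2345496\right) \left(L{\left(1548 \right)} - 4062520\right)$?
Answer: $\frac{26127498324975033090274268781239}{2742002868429976140} \approx 9.5286 \cdot 10^{12}$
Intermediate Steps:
$L{\left(t \right)} = 2 + \frac{1}{t + 4 t^{2}}$ ($L{\left(t \right)} = 2 + \frac{1}{t + \left(t + t\right) \left(t + t\right)} = 2 + \frac{1}{t + 2 t 2 t} = 2 + \frac{1}{t + 4 t^{2}}$)
$\left(\left(\frac{408070}{-1150665} + \frac{1835794}{2485690}\right) - 2345496\right) \left(L{\left(1548 \right)} - 4062520\right) = \left(\left(\frac{408070}{-1150665} + \frac{1835794}{2485690}\right) - 2345496\right) \left(\frac{1 + 2 \cdot 1548 + 8 \cdot 1548^{2}}{1548 \left(1 + 4 \cdot 1548\right)} - 4062520\right) = \left(\left(408070 \left(- \frac{1}{1150665}\right) + 1835794 \cdot \frac{1}{2485690}\right) - 2345496\right) \left(\frac{1 + 3096 + 8 \cdot 2396304}{1548 \left(1 + 6192\right)} - 4062520\right) = \left(\left(- \frac{81614}{230133} + \frac{917897}{1242845}\right) - 2345496\right) \left(\frac{1 + 3096 + 19170432}{1548 \cdot 6193} - 4062520\right) = \left(\frac{109804838471}{286019648385} - 2345496\right) \left(\frac{1}{1548} \cdot \frac{1}{6193} \cdot 19173529 - 4062520\right) = - \frac{670857831403585489 \left(\frac{19173529}{9586764} - 4062520\right)}{286019648385} = \left(- \frac{670857831403585489}{286019648385}\right) \left(- \frac{38946401311751}{9586764}\right) = \frac{26127498324975033090274268781239}{2742002868429976140}$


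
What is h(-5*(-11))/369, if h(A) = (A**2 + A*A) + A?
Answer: 2035/123 ≈ 16.545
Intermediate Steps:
h(A) = A + 2*A**2 (h(A) = (A**2 + A**2) + A = 2*A**2 + A = A + 2*A**2)
h(-5*(-11))/369 = ((-5*(-11))*(1 + 2*(-5*(-11))))/369 = (55*(1 + 2*55))*(1/369) = (55*(1 + 110))*(1/369) = (55*111)*(1/369) = 6105*(1/369) = 2035/123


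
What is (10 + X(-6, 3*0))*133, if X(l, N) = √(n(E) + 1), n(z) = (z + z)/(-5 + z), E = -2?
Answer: 1330 + 19*√77 ≈ 1496.7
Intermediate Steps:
n(z) = 2*z/(-5 + z) (n(z) = (2*z)/(-5 + z) = 2*z/(-5 + z))
X(l, N) = √77/7 (X(l, N) = √(2*(-2)/(-5 - 2) + 1) = √(2*(-2)/(-7) + 1) = √(2*(-2)*(-⅐) + 1) = √(4/7 + 1) = √(11/7) = √77/7)
(10 + X(-6, 3*0))*133 = (10 + √77/7)*133 = 1330 + 19*√77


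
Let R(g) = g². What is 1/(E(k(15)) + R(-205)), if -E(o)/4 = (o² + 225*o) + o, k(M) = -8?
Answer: 1/49001 ≈ 2.0408e-5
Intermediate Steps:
E(o) = -904*o - 4*o² (E(o) = -4*((o² + 225*o) + o) = -4*(o² + 226*o) = -904*o - 4*o²)
1/(E(k(15)) + R(-205)) = 1/(-4*(-8)*(226 - 8) + (-205)²) = 1/(-4*(-8)*218 + 42025) = 1/(6976 + 42025) = 1/49001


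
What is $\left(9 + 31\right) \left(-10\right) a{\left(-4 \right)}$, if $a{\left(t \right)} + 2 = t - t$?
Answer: $800$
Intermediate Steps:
$a{\left(t \right)} = -2$ ($a{\left(t \right)} = -2 + \left(t - t\right) = -2 + 0 = -2$)
$\left(9 + 31\right) \left(-10\right) a{\left(-4 \right)} = \left(9 + 31\right) \left(-10\right) \left(-2\right) = 40 \left(-10\right) \left(-2\right) = \left(-400\right) \left(-2\right) = 800$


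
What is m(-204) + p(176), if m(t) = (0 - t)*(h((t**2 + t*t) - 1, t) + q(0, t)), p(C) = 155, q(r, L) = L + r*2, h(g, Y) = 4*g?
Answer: 67875035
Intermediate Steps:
q(r, L) = L + 2*r
m(t) = -t*(-4 + t + 8*t**2) (m(t) = (0 - t)*(4*((t**2 + t*t) - 1) + (t + 2*0)) = (-t)*(4*((t**2 + t**2) - 1) + (t + 0)) = (-t)*(4*(2*t**2 - 1) + t) = (-t)*(4*(-1 + 2*t**2) + t) = (-t)*((-4 + 8*t**2) + t) = (-t)*(-4 + t + 8*t**2) = -t*(-4 + t + 8*t**2))
m(-204) + p(176) = -204*(4 - 1*(-204) - 8*(-204)**2) + 155 = -204*(4 + 204 - 8*41616) + 155 = -204*(4 + 204 - 332928) + 155 = -204*(-332720) + 155 = 67874880 + 155 = 67875035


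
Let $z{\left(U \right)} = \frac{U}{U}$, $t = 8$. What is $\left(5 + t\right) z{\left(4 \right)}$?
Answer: $13$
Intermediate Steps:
$z{\left(U \right)} = 1$
$\left(5 + t\right) z{\left(4 \right)} = \left(5 + 8\right) 1 = 13 \cdot 1 = 13$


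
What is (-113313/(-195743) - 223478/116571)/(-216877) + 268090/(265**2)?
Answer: 265339295462096914853/69504352667406483645 ≈ 3.8176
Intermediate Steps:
(-113313/(-195743) - 223478/116571)/(-216877) + 268090/(265**2) = (-113313*(-1/195743) - 223478*1/116571)*(-1/216877) + 268090/70225 = (113313/195743 - 223478/116571)*(-1/216877) + 268090*(1/70225) = -30535244431/22817957253*(-1/216877) + 53618/14045 = 30535244431/4948690115158881 + 53618/14045 = 265339295462096914853/69504352667406483645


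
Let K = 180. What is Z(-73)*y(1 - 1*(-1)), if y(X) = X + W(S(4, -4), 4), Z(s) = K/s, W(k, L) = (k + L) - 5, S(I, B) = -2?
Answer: 180/73 ≈ 2.4658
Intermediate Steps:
W(k, L) = -5 + L + k (W(k, L) = (L + k) - 5 = -5 + L + k)
Z(s) = 180/s
y(X) = -3 + X (y(X) = X + (-5 + 4 - 2) = X - 3 = -3 + X)
Z(-73)*y(1 - 1*(-1)) = (180/(-73))*(-3 + (1 - 1*(-1))) = (180*(-1/73))*(-3 + (1 + 1)) = -180*(-3 + 2)/73 = -180/73*(-1) = 180/73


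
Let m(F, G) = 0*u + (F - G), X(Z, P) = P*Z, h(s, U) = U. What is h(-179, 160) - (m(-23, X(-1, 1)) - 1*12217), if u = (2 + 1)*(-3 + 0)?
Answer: 12399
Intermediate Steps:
u = -9 (u = 3*(-3) = -9)
m(F, G) = F - G (m(F, G) = 0*(-9) + (F - G) = 0 + (F - G) = F - G)
h(-179, 160) - (m(-23, X(-1, 1)) - 1*12217) = 160 - ((-23 - (-1)) - 1*12217) = 160 - ((-23 - 1*(-1)) - 12217) = 160 - ((-23 + 1) - 12217) = 160 - (-22 - 12217) = 160 - 1*(-12239) = 160 + 12239 = 12399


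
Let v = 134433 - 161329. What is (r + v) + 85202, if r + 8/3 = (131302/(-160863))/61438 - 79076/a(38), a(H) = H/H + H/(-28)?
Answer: 6911156988133003/24707752485 ≈ 2.7972e+5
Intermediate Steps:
a(H) = 1 - H/28 (a(H) = 1 + H*(-1/28) = 1 - H/28)
v = -26896
r = 5470546771742593/24707752485 (r = -8/3 + ((131302/(-160863))/61438 - 79076/(1 - 1/28*38)) = -8/3 + ((131302*(-1/160863))*(1/61438) - 79076/(1 - 19/14)) = -8/3 + (-131302/160863*1/61438 - 79076/(-5/14)) = -8/3 + (-65651/4941550497 - 79076*(-14/5)) = -8/3 + (-65651/4941550497 + 1107064/5) = -8/3 + 5470612659082553/24707752485 = 5470546771742593/24707752485 ≈ 2.2141e+5)
(r + v) + 85202 = (5470546771742593/24707752485 - 26896) + 85202 = 4806007060906033/24707752485 + 85202 = 6911156988133003/24707752485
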